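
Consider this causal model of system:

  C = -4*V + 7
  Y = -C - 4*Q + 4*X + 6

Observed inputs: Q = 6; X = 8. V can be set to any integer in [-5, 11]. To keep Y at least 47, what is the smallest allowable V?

Substituting into the Y equation gives Y = 4*V + 7.
Require 4*V + 7 ≥ 47, so V ≥ 10.
The smallest integer in [-5, 11] satisfying this is 10.

V = 10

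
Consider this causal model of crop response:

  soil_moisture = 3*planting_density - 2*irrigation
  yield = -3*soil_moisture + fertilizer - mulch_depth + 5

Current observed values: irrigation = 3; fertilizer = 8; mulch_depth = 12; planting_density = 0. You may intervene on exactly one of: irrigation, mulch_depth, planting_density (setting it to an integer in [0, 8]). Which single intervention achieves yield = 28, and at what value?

set mulch_depth = 3

Intervening on irrigation: yield = 6*irrigation + 1. Reaching 28 requires irrigation = 9/2, not an integer.
Intervening on mulch_depth: with other inputs at their observed values, yield = -mulch_depth + 31. Solving for 28 gives mulch_depth = 3, within [0, 8].
Intervening on planting_density: yield = -9*planting_density + 19. Reaching 28 requires planting_density = -1, outside [0, 8].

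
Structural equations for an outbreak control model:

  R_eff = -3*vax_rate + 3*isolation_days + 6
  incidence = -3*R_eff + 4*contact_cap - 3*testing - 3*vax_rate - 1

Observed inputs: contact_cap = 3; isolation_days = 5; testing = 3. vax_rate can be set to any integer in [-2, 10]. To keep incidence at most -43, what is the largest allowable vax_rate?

vax_rate = 3

Substituting into the R_eff equation gives R_eff = -3*vax_rate + 21.
This gives incidence = 6*vax_rate - 61.
Require 6*vax_rate - 61 ≤ -43, so vax_rate ≤ 3.
The largest integer in [-2, 10] satisfying this is 3.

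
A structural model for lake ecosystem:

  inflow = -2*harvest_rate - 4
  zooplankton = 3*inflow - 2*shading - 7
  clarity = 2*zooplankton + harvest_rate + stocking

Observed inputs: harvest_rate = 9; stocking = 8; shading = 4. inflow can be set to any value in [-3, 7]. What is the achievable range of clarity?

-31 to 29

Intervening on inflow fixes its value directly, overriding its dependence on harvest_rate.
Substituting into the zooplankton equation gives zooplankton = 3*inflow - 15.
clarity becomes 6*inflow - 13.
Linear in inflow, so extremes are at the endpoints: inflow = -3 gives clarity = -31; inflow = 7 gives clarity = 29.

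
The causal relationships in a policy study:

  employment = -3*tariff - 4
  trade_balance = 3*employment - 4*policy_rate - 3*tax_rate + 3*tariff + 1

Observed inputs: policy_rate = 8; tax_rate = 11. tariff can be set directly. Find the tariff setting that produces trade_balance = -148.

tariff = 12

Substituting into the trade_balance equation gives trade_balance = -6*tariff - 76.
Solve -6*tariff - 76 = -148: tariff = (-148 + 76) / -6 = 12.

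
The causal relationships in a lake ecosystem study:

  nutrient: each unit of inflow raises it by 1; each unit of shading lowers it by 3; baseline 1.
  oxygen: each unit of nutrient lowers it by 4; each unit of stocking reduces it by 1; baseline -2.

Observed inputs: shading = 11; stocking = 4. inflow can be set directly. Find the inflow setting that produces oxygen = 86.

inflow = 9

Substituting into the nutrient equation gives nutrient = inflow - 32.
Substituting into the oxygen equation gives oxygen = -4*inflow + 122.
Solve -4*inflow + 122 = 86: inflow = (86 - 122) / -4 = 9.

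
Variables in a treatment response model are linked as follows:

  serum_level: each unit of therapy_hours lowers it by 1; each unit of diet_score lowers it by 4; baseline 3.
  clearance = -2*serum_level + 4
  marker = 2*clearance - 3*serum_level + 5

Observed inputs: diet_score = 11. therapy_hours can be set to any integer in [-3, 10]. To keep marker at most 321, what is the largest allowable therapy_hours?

Substituting into the serum_level equation gives serum_level = -therapy_hours - 41.
Substituting into the clearance equation gives clearance = 2*therapy_hours + 86.
This gives marker = 7*therapy_hours + 300.
Require 7*therapy_hours + 300 ≤ 321, so therapy_hours ≤ 3.
The largest integer in [-3, 10] satisfying this is 3.

therapy_hours = 3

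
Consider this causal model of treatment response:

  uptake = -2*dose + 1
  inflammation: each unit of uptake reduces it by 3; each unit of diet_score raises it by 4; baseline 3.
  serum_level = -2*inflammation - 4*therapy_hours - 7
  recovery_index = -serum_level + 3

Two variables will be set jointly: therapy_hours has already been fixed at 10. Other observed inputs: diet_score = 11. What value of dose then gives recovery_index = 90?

dose = -4

With therapy_hours held at 10:
Substituting into the inflammation equation gives inflammation = 6*dose + 44.
This gives serum_level = -12*dose - 135.
This gives recovery_index = 12*dose + 138.
Solve 12*dose + 138 = 90: dose = (90 - 138) / 12 = -4.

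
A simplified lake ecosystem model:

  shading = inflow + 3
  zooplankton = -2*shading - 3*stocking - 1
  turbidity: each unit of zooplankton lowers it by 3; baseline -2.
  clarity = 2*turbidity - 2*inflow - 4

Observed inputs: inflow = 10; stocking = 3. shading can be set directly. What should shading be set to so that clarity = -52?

shading = -7

Intervening on shading fixes its value directly, overriding its dependence on inflow.
Substituting into the zooplankton equation gives zooplankton = -2*shading - 10.
So turbidity = 6*shading + 28.
Substituting into the clarity equation gives clarity = 12*shading + 32.
Solve 12*shading + 32 = -52: shading = (-52 - 32) / 12 = -7.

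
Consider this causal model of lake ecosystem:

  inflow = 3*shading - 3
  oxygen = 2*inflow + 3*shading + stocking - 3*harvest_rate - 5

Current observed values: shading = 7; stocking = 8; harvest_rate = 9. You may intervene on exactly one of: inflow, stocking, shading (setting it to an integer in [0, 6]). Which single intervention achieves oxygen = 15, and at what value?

Intervening on inflow: oxygen = 2*inflow - 3. Reaching 15 requires inflow = 9, outside [0, 6].
Intervening on stocking: oxygen = stocking + 25. Reaching 15 requires stocking = -10, outside [0, 6].
Intervening on shading: with other inputs at their observed values, oxygen = 9*shading - 30. Solving for 15 gives shading = 5, within [0, 6].

set shading = 5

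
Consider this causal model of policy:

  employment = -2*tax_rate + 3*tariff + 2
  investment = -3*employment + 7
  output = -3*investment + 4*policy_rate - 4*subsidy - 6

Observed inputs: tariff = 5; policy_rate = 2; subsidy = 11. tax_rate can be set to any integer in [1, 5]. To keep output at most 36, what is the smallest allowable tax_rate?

tax_rate = 3

Substituting into the employment equation gives employment = -2*tax_rate + 17.
investment becomes 6*tax_rate - 44.
Substituting into the output equation gives output = -18*tax_rate + 90.
Require -18*tax_rate + 90 ≤ 36, so tax_rate ≥ 3.
The smallest integer in [1, 5] satisfying this is 3.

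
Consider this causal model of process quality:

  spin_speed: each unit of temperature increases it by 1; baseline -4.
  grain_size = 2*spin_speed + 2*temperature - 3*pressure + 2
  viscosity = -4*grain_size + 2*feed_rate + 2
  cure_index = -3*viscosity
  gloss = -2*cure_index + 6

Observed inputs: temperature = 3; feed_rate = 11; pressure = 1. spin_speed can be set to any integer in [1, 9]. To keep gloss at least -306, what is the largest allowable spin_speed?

Intervening on spin_speed fixes its value directly, overriding its dependence on temperature.
Substituting into the grain_size equation gives grain_size = 2*spin_speed + 5.
Substituting into the viscosity equation gives viscosity = -8*spin_speed + 4.
So cure_index = 24*spin_speed - 12.
This gives gloss = -48*spin_speed + 30.
Require -48*spin_speed + 30 ≥ -306, so spin_speed ≤ 7.
The largest integer in [1, 9] satisfying this is 7.

spin_speed = 7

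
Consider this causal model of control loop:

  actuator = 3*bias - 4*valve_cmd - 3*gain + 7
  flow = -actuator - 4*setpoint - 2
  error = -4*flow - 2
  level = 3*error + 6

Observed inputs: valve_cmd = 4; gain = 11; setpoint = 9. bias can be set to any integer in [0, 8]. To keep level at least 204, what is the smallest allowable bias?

bias = 7

Substituting into the actuator equation gives actuator = 3*bias - 42.
Substituting into the flow equation gives flow = -3*bias + 4.
Substituting into the error equation gives error = 12*bias - 18.
Substituting into the level equation gives level = 36*bias - 48.
Require 36*bias - 48 ≥ 204, so bias ≥ 7.
The smallest integer in [0, 8] satisfying this is 7.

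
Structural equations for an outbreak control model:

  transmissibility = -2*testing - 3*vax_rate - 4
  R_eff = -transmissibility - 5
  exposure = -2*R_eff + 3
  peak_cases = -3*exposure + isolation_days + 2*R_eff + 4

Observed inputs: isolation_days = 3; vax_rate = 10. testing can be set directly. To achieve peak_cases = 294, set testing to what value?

testing = 4

Substituting into the transmissibility equation gives transmissibility = -2*testing - 34.
So R_eff = 2*testing + 29.
exposure becomes -4*testing - 55.
This gives peak_cases = 16*testing + 230.
Solve 16*testing + 230 = 294: testing = (294 - 230) / 16 = 4.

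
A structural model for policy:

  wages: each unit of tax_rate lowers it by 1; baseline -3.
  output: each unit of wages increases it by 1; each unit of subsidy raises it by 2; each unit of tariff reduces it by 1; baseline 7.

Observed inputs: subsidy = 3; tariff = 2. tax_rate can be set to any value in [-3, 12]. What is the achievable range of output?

-4 to 11

Substituting into the output equation gives output = -tax_rate + 8.
Linear in tax_rate, so extremes are at the endpoints: tax_rate = -3 gives output = 11; tax_rate = 12 gives output = -4.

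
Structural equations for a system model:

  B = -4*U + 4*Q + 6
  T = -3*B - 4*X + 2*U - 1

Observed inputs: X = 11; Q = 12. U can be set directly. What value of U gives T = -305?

Substituting into the B equation gives B = -4*U + 54.
Substituting into the T equation gives T = 14*U - 207.
Solve 14*U - 207 = -305: U = (-305 + 207) / 14 = -7.

U = -7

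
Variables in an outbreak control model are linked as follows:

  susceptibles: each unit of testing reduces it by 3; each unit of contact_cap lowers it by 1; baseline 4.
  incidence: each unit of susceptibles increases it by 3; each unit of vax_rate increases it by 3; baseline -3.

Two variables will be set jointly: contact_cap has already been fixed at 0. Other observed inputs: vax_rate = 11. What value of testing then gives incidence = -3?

With contact_cap held at 0:
Substituting into the susceptibles equation gives susceptibles = -3*testing + 4.
Substituting into the incidence equation gives incidence = -9*testing + 42.
Solve -9*testing + 42 = -3: testing = (-3 - 42) / -9 = 5.

testing = 5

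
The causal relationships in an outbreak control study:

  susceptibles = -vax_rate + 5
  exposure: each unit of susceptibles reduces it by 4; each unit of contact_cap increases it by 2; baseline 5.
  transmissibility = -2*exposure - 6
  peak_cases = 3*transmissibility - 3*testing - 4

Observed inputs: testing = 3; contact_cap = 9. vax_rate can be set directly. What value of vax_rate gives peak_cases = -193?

vax_rate = 6

Substituting into the exposure equation gives exposure = 4*vax_rate + 3.
transmissibility becomes -8*vax_rate - 12.
peak_cases becomes -24*vax_rate - 49.
Solve -24*vax_rate - 49 = -193: vax_rate = (-193 + 49) / -24 = 6.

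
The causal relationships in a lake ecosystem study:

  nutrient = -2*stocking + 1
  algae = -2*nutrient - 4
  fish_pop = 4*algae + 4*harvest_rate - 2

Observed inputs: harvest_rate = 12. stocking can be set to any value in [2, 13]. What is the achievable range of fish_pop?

Substituting into the algae equation gives algae = 4*stocking - 6.
This gives fish_pop = 16*stocking + 22.
Linear in stocking, so extremes are at the endpoints: stocking = 2 gives fish_pop = 54; stocking = 13 gives fish_pop = 230.

54 to 230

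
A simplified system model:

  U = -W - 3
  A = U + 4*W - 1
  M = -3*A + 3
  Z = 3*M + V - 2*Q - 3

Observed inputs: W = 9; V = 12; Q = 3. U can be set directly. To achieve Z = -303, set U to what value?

U = 0

Intervening on U fixes its value directly, overriding its dependence on W.
Substituting into the A equation gives A = U + 35.
Substituting into the M equation gives M = -3*U - 102.
This gives Z = -9*U - 303.
Solve -9*U - 303 = -303: U = (-303 + 303) / -9 = 0.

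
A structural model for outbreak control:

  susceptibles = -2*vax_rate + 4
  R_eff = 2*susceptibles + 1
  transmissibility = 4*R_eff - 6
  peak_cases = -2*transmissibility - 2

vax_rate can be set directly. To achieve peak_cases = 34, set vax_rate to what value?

vax_rate = 3

Substituting into the R_eff equation gives R_eff = -4*vax_rate + 9.
So transmissibility = -16*vax_rate + 30.
So peak_cases = 32*vax_rate - 62.
Solve 32*vax_rate - 62 = 34: vax_rate = (34 + 62) / 32 = 3.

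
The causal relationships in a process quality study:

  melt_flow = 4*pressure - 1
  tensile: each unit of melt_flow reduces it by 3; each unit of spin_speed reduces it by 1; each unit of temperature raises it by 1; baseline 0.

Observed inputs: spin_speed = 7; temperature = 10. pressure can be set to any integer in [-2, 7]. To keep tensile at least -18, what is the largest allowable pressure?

Substituting into the tensile equation gives tensile = -12*pressure + 6.
Require -12*pressure + 6 ≥ -18, so pressure ≤ 2.
The largest integer in [-2, 7] satisfying this is 2.

pressure = 2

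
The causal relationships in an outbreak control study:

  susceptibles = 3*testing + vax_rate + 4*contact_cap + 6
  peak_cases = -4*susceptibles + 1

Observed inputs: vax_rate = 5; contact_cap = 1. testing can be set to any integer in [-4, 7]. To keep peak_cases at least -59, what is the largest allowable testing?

Substituting into the susceptibles equation gives susceptibles = 3*testing + 15.
So peak_cases = -12*testing - 59.
Require -12*testing - 59 ≥ -59, so testing ≤ 0.
The largest integer in [-4, 7] satisfying this is 0.

testing = 0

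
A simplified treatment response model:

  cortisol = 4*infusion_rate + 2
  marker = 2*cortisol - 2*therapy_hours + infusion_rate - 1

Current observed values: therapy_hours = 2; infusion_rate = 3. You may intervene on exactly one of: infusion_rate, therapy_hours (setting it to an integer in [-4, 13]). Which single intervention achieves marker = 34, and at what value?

Intervening on infusion_rate: marker = 9*infusion_rate - 1. Reaching 34 requires infusion_rate = 35/9, not an integer.
Intervening on therapy_hours: with other inputs at their observed values, marker = -2*therapy_hours + 30. Solving for 34 gives therapy_hours = -2, within [-4, 13].

set therapy_hours = -2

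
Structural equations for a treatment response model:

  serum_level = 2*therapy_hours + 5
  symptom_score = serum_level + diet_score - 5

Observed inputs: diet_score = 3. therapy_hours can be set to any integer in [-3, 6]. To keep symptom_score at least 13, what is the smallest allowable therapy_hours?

Substituting into the symptom_score equation gives symptom_score = 2*therapy_hours + 3.
Require 2*therapy_hours + 3 ≥ 13, so therapy_hours ≥ 5.
The smallest integer in [-3, 6] satisfying this is 5.

therapy_hours = 5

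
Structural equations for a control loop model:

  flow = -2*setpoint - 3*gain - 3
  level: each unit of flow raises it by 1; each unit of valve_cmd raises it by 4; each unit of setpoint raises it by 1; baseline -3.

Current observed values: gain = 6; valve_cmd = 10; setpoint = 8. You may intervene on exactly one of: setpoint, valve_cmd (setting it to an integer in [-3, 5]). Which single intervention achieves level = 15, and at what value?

set setpoint = 1

Intervening on setpoint: with other inputs at their observed values, level = -setpoint + 16. Solving for 15 gives setpoint = 1, within [-3, 5].
Intervening on valve_cmd: level = 4*valve_cmd - 32. Reaching 15 requires valve_cmd = 47/4, not an integer.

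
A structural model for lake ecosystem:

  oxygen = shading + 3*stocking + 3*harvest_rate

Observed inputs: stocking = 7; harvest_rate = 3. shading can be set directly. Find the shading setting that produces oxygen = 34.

Substituting into the oxygen equation gives oxygen = shading + 30.
Solve shading + 30 = 34: shading = (34 - 30) / 1 = 4.

shading = 4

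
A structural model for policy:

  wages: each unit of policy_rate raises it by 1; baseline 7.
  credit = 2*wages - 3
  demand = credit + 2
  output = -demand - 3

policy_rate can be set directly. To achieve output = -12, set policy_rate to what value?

policy_rate = -2

Substituting into the credit equation gives credit = 2*policy_rate + 11.
Substituting into the demand equation gives demand = 2*policy_rate + 13.
Substituting into the output equation gives output = -2*policy_rate - 16.
Solve -2*policy_rate - 16 = -12: policy_rate = (-12 + 16) / -2 = -2.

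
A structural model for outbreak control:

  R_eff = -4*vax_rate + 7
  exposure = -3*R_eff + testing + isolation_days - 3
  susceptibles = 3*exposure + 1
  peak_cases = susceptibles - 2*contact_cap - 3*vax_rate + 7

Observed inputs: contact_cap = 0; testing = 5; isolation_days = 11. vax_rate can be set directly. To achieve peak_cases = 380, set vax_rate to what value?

vax_rate = 12

Substituting into the exposure equation gives exposure = 12*vax_rate - 8.
susceptibles becomes 36*vax_rate - 23.
This gives peak_cases = 33*vax_rate - 16.
Solve 33*vax_rate - 16 = 380: vax_rate = (380 + 16) / 33 = 12.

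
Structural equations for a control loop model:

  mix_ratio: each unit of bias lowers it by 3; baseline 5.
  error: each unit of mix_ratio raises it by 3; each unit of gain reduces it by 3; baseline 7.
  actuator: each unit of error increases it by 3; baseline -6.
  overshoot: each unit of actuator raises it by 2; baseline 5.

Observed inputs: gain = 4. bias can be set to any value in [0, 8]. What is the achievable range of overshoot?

Substituting into the error equation gives error = -9*bias + 10.
So actuator = -27*bias + 24.
This gives overshoot = -54*bias + 53.
Linear in bias, so extremes are at the endpoints: bias = 0 gives overshoot = 53; bias = 8 gives overshoot = -379.

-379 to 53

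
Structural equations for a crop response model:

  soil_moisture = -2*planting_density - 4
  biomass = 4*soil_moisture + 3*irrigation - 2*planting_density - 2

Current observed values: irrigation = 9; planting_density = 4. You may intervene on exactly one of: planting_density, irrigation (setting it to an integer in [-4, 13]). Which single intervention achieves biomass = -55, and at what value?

Intervening on planting_density: biomass = -10*planting_density + 9. Reaching -55 requires planting_density = 32/5, not an integer.
Intervening on irrigation: with other inputs at their observed values, biomass = 3*irrigation - 58. Solving for -55 gives irrigation = 1, within [-4, 13].

set irrigation = 1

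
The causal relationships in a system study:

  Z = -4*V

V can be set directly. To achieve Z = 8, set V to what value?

V = -2

Solve -4*V = 8: V = 8 / -4 = -2.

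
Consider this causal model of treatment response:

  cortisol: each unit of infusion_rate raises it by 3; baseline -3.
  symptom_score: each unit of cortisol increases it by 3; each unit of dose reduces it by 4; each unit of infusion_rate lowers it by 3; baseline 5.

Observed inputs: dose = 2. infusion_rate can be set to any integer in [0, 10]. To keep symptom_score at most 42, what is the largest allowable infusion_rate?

infusion_rate = 9

Substituting into the symptom_score equation gives symptom_score = 6*infusion_rate - 12.
Require 6*infusion_rate - 12 ≤ 42, so infusion_rate ≤ 9.
The largest integer in [0, 10] satisfying this is 9.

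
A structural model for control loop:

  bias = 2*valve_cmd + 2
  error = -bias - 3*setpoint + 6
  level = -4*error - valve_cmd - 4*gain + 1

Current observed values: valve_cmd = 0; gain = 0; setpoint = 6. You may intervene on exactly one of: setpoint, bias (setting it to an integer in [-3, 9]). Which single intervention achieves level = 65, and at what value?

Intervening on setpoint: level = 12*setpoint - 15. Reaching 65 requires setpoint = 20/3, not an integer.
Intervening on bias: with other inputs at their observed values, level = 4*bias + 49. Solving for 65 gives bias = 4, within [-3, 9].

set bias = 4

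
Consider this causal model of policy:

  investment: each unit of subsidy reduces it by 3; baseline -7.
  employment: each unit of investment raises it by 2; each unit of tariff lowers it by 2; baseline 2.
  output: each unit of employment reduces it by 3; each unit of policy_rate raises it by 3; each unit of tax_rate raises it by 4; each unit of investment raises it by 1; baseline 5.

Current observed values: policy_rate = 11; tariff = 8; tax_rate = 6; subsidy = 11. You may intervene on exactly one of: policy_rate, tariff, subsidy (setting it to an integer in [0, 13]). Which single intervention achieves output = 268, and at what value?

Intervening on policy_rate: output = 3*policy_rate + 271. Reaching 268 requires policy_rate = -1, outside [0, 13].
Intervening on tariff: with other inputs at their observed values, output = 6*tariff + 256. Solving for 268 gives tariff = 2, within [0, 13].
Intervening on subsidy: output = 15*subsidy + 139. Reaching 268 requires subsidy = 43/5, not an integer.

set tariff = 2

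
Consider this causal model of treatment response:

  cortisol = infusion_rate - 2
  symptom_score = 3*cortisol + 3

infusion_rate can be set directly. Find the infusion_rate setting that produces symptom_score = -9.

infusion_rate = -2

Substituting into the symptom_score equation gives symptom_score = 3*infusion_rate - 3.
Solve 3*infusion_rate - 3 = -9: infusion_rate = (-9 + 3) / 3 = -2.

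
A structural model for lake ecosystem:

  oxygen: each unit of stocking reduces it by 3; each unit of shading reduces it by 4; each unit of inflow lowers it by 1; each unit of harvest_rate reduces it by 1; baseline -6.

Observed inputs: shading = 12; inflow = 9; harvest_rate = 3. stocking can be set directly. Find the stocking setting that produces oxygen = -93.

stocking = 9

Substituting into the oxygen equation gives oxygen = -3*stocking - 66.
Solve -3*stocking - 66 = -93: stocking = (-93 + 66) / -3 = 9.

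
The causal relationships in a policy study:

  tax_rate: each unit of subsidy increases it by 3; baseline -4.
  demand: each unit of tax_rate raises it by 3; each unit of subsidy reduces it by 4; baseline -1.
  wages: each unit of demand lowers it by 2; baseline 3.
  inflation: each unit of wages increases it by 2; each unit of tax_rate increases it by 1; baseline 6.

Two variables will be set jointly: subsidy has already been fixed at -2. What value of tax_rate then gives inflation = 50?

tax_rate = -6

With subsidy held at -2:
Intervening on tax_rate fixes its value directly, overriding its dependence on subsidy.
Substituting into the demand equation gives demand = 3*tax_rate + 7.
Substituting into the wages equation gives wages = -6*tax_rate - 11.
Substituting into the inflation equation gives inflation = -11*tax_rate - 16.
Solve -11*tax_rate - 16 = 50: tax_rate = (50 + 16) / -11 = -6.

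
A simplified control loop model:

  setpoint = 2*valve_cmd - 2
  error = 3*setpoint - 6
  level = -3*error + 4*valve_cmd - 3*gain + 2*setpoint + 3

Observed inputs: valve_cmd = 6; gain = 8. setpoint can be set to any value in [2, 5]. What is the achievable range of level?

Intervening on setpoint fixes its value directly, overriding its dependence on valve_cmd.
Substituting into the level equation gives level = -7*setpoint + 21.
Linear in setpoint, so extremes are at the endpoints: setpoint = 2 gives level = 7; setpoint = 5 gives level = -14.

-14 to 7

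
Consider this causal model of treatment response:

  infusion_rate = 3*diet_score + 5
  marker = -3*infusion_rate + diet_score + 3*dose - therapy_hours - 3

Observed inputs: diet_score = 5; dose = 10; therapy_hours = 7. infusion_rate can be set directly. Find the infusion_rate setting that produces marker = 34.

Intervening on infusion_rate fixes its value directly, overriding its dependence on diet_score.
Substituting into the marker equation gives marker = -3*infusion_rate + 25.
Solve -3*infusion_rate + 25 = 34: infusion_rate = (34 - 25) / -3 = -3.

infusion_rate = -3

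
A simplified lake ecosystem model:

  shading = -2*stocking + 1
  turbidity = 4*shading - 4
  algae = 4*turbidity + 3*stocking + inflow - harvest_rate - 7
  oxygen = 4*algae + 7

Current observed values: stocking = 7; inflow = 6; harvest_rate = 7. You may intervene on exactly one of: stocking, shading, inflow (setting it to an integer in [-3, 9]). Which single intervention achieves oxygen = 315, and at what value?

Intervening on stocking: oxygen = -116*stocking - 25. Reaching 315 requires stocking = -85/29, not an integer.
Intervening on shading: with other inputs at their observed values, oxygen = 64*shading - 5. Solving for 315 gives shading = 5, within [-3, 9].
Intervening on inflow: oxygen = 4*inflow - 861. Reaching 315 requires inflow = 294, outside [-3, 9].

set shading = 5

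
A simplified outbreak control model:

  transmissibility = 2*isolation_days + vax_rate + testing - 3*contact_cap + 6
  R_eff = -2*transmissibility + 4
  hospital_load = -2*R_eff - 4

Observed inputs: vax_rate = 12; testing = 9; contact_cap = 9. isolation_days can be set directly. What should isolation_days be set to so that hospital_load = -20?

isolation_days = -1

Substituting into the transmissibility equation gives transmissibility = 2*isolation_days.
This gives R_eff = -4*isolation_days + 4.
Substituting into the hospital_load equation gives hospital_load = 8*isolation_days - 12.
Solve 8*isolation_days - 12 = -20: isolation_days = (-20 + 12) / 8 = -1.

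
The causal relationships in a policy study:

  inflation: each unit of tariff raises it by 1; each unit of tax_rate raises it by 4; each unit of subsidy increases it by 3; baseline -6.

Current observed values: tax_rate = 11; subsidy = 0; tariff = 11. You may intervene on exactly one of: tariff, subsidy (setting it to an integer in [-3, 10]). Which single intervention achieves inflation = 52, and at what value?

set subsidy = 1

Intervening on tariff: inflation = tariff + 38. Reaching 52 requires tariff = 14, outside [-3, 10].
Intervening on subsidy: with other inputs at their observed values, inflation = 3*subsidy + 49. Solving for 52 gives subsidy = 1, within [-3, 10].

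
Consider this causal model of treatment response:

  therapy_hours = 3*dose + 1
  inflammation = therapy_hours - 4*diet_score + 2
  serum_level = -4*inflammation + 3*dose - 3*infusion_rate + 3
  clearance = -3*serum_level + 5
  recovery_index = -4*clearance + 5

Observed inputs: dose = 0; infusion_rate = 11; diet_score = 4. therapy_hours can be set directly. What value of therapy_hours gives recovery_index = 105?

therapy_hours = 4

Intervening on therapy_hours fixes its value directly, overriding its dependence on dose.
Substituting into the inflammation equation gives inflammation = therapy_hours - 14.
This gives serum_level = -4*therapy_hours + 26.
Substituting into the clearance equation gives clearance = 12*therapy_hours - 73.
Substituting into the recovery_index equation gives recovery_index = -48*therapy_hours + 297.
Solve -48*therapy_hours + 297 = 105: therapy_hours = (105 - 297) / -48 = 4.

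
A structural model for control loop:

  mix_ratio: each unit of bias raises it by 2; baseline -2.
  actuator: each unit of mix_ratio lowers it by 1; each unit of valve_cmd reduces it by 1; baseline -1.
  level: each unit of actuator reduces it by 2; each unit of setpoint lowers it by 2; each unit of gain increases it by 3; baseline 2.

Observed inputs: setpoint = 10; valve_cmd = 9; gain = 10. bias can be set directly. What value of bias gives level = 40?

Substituting into the actuator equation gives actuator = -2*bias - 8.
level becomes 4*bias + 28.
Solve 4*bias + 28 = 40: bias = (40 - 28) / 4 = 3.

bias = 3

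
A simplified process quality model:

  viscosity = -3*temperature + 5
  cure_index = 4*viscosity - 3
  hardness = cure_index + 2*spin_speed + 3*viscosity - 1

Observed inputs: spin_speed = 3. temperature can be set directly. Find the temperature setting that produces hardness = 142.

temperature = -5

Substituting into the cure_index equation gives cure_index = -12*temperature + 17.
This gives hardness = -21*temperature + 37.
Solve -21*temperature + 37 = 142: temperature = (142 - 37) / -21 = -5.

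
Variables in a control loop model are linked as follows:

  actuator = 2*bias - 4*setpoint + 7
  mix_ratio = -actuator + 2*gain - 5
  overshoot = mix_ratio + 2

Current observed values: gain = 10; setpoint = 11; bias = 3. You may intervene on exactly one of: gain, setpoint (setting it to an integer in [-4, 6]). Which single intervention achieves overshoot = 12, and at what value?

Intervening on gain: overshoot = 2*gain + 28. Reaching 12 requires gain = -8, outside [-4, 6].
Intervening on setpoint: with other inputs at their observed values, overshoot = 4*setpoint + 4. Solving for 12 gives setpoint = 2, within [-4, 6].

set setpoint = 2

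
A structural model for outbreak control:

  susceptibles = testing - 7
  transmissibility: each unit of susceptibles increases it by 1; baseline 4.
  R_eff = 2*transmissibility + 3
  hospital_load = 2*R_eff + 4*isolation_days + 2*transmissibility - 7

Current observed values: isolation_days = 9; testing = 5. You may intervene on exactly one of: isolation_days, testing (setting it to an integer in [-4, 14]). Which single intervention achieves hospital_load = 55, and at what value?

Intervening on isolation_days: with other inputs at their observed values, hospital_load = 4*isolation_days + 11. Solving for 55 gives isolation_days = 11, within [-4, 14].
Intervening on testing: hospital_load = 6*testing + 17. Reaching 55 requires testing = 19/3, not an integer.

set isolation_days = 11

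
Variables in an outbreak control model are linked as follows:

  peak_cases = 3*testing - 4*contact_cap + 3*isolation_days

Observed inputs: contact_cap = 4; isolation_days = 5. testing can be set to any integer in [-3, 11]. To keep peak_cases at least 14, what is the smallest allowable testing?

Substituting into the peak_cases equation gives peak_cases = 3*testing - 1.
Require 3*testing - 1 ≥ 14, so testing ≥ 5.
The smallest integer in [-3, 11] satisfying this is 5.

testing = 5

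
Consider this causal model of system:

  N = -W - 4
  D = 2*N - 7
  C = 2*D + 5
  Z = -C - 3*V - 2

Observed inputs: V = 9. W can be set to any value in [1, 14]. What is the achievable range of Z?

Substituting into the D equation gives D = -2*W - 15.
C becomes -4*W - 25.
Substituting into the Z equation gives Z = 4*W - 4.
Linear in W, so extremes are at the endpoints: W = 1 gives Z = 0; W = 14 gives Z = 52.

0 to 52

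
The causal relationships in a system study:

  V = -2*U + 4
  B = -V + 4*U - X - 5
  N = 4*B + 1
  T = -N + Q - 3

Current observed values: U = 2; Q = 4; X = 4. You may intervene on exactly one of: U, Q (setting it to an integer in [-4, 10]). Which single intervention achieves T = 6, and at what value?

set Q = 6

Intervening on U: T = -24*U + 52. Reaching 6 requires U = 23/12, not an integer.
Intervening on Q: with other inputs at their observed values, T = Q. Solving for 6 gives Q = 6, within [-4, 10].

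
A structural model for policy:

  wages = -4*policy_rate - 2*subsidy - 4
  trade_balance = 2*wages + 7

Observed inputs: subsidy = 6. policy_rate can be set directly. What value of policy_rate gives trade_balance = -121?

Substituting into the wages equation gives wages = -4*policy_rate - 16.
This gives trade_balance = -8*policy_rate - 25.
Solve -8*policy_rate - 25 = -121: policy_rate = (-121 + 25) / -8 = 12.

policy_rate = 12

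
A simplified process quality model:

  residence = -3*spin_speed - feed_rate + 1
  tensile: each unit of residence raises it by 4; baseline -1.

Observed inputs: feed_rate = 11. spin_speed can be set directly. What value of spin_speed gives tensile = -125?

spin_speed = 7

Substituting into the residence equation gives residence = -3*spin_speed - 10.
Substituting into the tensile equation gives tensile = -12*spin_speed - 41.
Solve -12*spin_speed - 41 = -125: spin_speed = (-125 + 41) / -12 = 7.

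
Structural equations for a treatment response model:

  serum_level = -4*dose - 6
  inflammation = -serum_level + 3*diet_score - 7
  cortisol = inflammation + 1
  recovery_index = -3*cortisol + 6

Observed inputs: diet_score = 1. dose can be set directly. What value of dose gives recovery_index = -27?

dose = 2

Substituting into the inflammation equation gives inflammation = 4*dose + 2.
Substituting into the cortisol equation gives cortisol = 4*dose + 3.
Substituting into the recovery_index equation gives recovery_index = -12*dose - 3.
Solve -12*dose - 3 = -27: dose = (-27 + 3) / -12 = 2.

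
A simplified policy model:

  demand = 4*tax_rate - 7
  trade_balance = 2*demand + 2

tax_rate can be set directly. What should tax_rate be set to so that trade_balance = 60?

Substituting into the trade_balance equation gives trade_balance = 8*tax_rate - 12.
Solve 8*tax_rate - 12 = 60: tax_rate = (60 + 12) / 8 = 9.

tax_rate = 9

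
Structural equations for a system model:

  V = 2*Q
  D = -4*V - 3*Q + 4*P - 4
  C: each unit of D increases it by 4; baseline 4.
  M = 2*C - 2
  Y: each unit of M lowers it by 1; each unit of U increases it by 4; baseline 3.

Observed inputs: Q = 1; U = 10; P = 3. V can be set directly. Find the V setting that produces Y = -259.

Intervening on V fixes its value directly, overriding its dependence on Q.
Substituting into the D equation gives D = -4*V + 5.
This gives C = -16*V + 24.
This gives M = -32*V + 46.
So Y = 32*V - 3.
Solve 32*V - 3 = -259: V = (-259 + 3) / 32 = -8.

V = -8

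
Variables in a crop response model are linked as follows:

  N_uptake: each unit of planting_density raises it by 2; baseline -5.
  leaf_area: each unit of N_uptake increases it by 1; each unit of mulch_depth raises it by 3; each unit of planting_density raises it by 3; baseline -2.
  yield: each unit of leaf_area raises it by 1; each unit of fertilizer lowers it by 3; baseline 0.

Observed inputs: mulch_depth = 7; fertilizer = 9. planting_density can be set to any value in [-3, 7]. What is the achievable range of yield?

-28 to 22

Substituting into the leaf_area equation gives leaf_area = 5*planting_density + 14.
Substituting into the yield equation gives yield = 5*planting_density - 13.
Linear in planting_density, so extremes are at the endpoints: planting_density = -3 gives yield = -28; planting_density = 7 gives yield = 22.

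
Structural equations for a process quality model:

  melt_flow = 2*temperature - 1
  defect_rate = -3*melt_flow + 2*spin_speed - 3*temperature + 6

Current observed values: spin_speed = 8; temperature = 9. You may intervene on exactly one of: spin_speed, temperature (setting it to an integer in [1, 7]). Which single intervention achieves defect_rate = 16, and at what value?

Intervening on spin_speed: defect_rate = 2*spin_speed - 72. Reaching 16 requires spin_speed = 44, outside [1, 7].
Intervening on temperature: with other inputs at their observed values, defect_rate = -9*temperature + 25. Solving for 16 gives temperature = 1, within [1, 7].

set temperature = 1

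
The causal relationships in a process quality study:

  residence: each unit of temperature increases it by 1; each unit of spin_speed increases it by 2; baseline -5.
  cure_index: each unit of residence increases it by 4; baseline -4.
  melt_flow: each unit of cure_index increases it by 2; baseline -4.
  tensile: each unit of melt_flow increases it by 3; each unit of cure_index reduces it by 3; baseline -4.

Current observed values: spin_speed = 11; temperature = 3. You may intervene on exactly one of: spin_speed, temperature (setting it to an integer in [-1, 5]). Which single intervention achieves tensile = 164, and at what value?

set temperature = -1

Intervening on spin_speed: tensile = 24*spin_speed - 52. Reaching 164 requires spin_speed = 9, outside [-1, 5].
Intervening on temperature: with other inputs at their observed values, tensile = 12*temperature + 176. Solving for 164 gives temperature = -1, within [-1, 5].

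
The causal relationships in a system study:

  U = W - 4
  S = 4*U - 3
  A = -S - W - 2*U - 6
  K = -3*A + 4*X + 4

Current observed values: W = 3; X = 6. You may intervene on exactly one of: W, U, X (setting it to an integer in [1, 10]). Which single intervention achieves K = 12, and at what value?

Intervening on W: K = 21*W - 35. Reaching 12 requires W = 47/21, not an integer.
Intervening on U: K = 18*U + 46. Reaching 12 requires U = -17/9, not an integer.
Intervening on X: with other inputs at their observed values, K = 4*X + 4. Solving for 12 gives X = 2, within [1, 10].

set X = 2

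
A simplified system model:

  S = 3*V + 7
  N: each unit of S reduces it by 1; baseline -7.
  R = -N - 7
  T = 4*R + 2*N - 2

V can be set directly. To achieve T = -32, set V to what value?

Substituting into the N equation gives N = -3*V - 14.
This gives R = 3*V + 7.
Substituting into the T equation gives T = 6*V - 2.
Solve 6*V - 2 = -32: V = (-32 + 2) / 6 = -5.

V = -5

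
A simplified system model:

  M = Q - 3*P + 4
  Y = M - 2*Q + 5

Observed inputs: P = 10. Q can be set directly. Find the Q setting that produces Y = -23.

Substituting into the M equation gives M = Q - 26.
So Y = -Q - 21.
Solve -Q - 21 = -23: Q = (-23 + 21) / -1 = 2.

Q = 2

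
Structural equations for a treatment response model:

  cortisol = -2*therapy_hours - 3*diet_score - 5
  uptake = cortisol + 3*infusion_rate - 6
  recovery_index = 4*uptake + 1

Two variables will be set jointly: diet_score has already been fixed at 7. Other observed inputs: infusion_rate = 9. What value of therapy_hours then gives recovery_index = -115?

With diet_score held at 7:
Substituting into the cortisol equation gives cortisol = -2*therapy_hours - 26.
Substituting into the uptake equation gives uptake = -2*therapy_hours - 5.
Substituting into the recovery_index equation gives recovery_index = -8*therapy_hours - 19.
Solve -8*therapy_hours - 19 = -115: therapy_hours = (-115 + 19) / -8 = 12.

therapy_hours = 12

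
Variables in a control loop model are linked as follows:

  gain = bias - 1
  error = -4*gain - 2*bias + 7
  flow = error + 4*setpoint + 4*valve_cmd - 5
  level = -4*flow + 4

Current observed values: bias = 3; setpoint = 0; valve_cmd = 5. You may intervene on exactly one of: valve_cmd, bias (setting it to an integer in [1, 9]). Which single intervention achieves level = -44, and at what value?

Intervening on valve_cmd: with other inputs at their observed values, level = -16*valve_cmd + 52. Solving for -44 gives valve_cmd = 6, within [1, 9].
Intervening on bias: level = 24*bias - 100. Reaching -44 requires bias = 7/3, not an integer.

set valve_cmd = 6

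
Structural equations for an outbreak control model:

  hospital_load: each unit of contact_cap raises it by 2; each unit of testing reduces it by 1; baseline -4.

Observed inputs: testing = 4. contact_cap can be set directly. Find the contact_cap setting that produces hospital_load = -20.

Substituting into the hospital_load equation gives hospital_load = 2*contact_cap - 8.
Solve 2*contact_cap - 8 = -20: contact_cap = (-20 + 8) / 2 = -6.

contact_cap = -6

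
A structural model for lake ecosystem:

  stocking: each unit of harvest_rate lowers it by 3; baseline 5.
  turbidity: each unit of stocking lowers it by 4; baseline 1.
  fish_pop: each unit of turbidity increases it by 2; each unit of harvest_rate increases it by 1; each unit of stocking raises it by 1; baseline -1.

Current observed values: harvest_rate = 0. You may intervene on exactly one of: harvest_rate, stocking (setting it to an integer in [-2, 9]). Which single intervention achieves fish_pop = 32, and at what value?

Intervening on harvest_rate: with other inputs at their observed values, fish_pop = 22*harvest_rate - 34. Solving for 32 gives harvest_rate = 3, within [-2, 9].
Intervening on stocking: fish_pop = -7*stocking + 1. Reaching 32 requires stocking = -31/7, not an integer.

set harvest_rate = 3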